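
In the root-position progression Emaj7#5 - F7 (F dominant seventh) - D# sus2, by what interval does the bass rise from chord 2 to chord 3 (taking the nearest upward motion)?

The roots are F and D#.
From F to D#: 10 semitones over a sixth = augmented.

augmented sixth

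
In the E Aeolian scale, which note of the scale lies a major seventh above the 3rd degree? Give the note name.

The scale is E F# G A B C D.
The 3rd degree is G; a major seventh above that is F# — scale degree 2.

F#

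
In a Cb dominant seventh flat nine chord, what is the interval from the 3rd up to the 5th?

Spelling the chord: Cb, Eb, Gb, Bbb, Dbb.
The 3rd is Eb and the 5th is Gb.
From Eb to Gb: 3 semitones over a third = minor.

minor third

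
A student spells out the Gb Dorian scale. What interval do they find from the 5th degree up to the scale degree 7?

m3

The scale runs Gb Ab Bbb Cb Db Eb Fb.
5th degree = Db; 7th scale degree = Fb.
From Db to Fb: 3 semitones over a third = minor.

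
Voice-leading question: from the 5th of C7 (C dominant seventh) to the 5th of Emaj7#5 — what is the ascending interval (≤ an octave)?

augmented third

C7 (C dominant seventh) has G as its 5th, and Emaj7#5 has B# as its 5th.
3 letter names make it a third; at 5 semitones (a half step wider than major) the quality is augmented.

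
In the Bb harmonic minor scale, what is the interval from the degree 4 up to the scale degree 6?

minor third

The scale runs Bb C Db Eb F Gb A.
So we need the interval from Eb up to Gb.
From Eb to Gb: 3 semitones over a third = minor.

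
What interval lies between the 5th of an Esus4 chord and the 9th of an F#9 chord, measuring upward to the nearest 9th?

major 6th

Esus4 has B as its 5th, and F#9 has G# as its 9th.
Counting 6 letters and 9 half steps from B gives a major sixth.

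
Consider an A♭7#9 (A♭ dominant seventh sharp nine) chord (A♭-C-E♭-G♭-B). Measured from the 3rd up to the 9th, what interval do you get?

major seventh

The 3rd is C and the 9th is B.
C up to B spans 7 letter names and 11 semitones — a major seventh.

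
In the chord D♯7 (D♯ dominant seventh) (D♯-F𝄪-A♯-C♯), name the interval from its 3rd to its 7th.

So we need the interval from F𝄪 up to C♯.
5 letter names make it a fifth; at 6 semitones (a half step narrower than perfect) the quality is diminished.
That tritone between 3rd and 7th is what gives the dominant seventh its pull toward resolution.

diminished fifth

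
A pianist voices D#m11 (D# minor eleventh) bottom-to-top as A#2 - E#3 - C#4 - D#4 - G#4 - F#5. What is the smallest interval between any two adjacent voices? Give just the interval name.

Adjacent intervals: A#2→E#3 = perfect fifth; E#3→C#4 = minor sixth; C#4→D#4 = major second; D#4→G#4 = perfect fourth; G#4→F#5 = minor seventh.
The smallest is C#4 to D#4, a major second (2 semitones).

major second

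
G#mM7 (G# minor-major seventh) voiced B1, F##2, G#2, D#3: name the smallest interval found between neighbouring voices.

Adjacent intervals: B1→F##2 = augmented fifth; F##2→G#2 = minor second; G#2→D#3 = perfect fifth.
The smallest is F##2 to G#2, a minor second (1 semitone).

minor second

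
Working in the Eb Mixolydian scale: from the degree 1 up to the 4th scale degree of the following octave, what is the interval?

The scale runs Eb F G Ab Bb C Db.
Degree 1 = Eb; scale degree 4 (up an octave) = Ab.
Eb up to Ab spans 11 letter names and 17 semitones — a perfect eleventh.

perfect eleventh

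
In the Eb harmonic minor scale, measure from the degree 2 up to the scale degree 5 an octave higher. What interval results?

The scale runs Eb F Gb Ab Bb Cb D.
The degree 2 is F and the scale degree 5 (up an octave) is Bb.
Counting 11 letters and 17 half steps from F gives a perfect eleventh.

perfect eleventh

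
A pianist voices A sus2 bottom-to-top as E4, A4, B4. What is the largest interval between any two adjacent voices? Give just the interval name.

perfect fourth

Adjacent intervals: E4→A4 = perfect fourth; A4→B4 = major second.
The largest is E4 to A4, a perfect fourth (5 semitones).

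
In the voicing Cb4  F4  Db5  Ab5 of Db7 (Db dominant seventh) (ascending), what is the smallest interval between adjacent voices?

Adjacent intervals: Cb4→F4 = augmented fourth; F4→Db5 = minor sixth; Db5→Ab5 = perfect fifth.
The smallest is Cb4 to F4, an augmented fourth (6 semitones).

A4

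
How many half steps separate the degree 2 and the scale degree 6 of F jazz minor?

7

The scale is F G A♭ B♭ C D E.
G up to D is a perfect fifth — 7 semitones.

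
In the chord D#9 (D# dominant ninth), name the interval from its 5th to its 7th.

Spelling the chord: D#, F##, A#, C#, E#.
So we need the interval from A# up to C#.
3 letter names make it a third; at 3 semitones (a half step narrower than major) the quality is minor.

minor third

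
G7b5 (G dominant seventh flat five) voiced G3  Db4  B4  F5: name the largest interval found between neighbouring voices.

Adjacent intervals: G3→Db4 = diminished fifth; Db4→B4 = augmented sixth; B4→F5 = diminished fifth.
The largest is Db4 to B4, an augmented sixth (10 semitones).

augmented sixth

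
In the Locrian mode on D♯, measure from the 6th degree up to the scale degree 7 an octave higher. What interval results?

Spelling the Locrian mode on D♯: D♯ E F♯ G♯ A B C♯.
So we need the interval from B up to C♯.
Counting 9 letters and 14 half steps from B gives a major ninth.

major ninth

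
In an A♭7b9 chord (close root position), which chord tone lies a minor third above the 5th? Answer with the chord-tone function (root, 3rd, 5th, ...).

A♭7b9: A♭-C-E♭-G♭-B𝄫.
The 5th is E♭. A minor third above E♭ is G♭.
G♭ is the chord's 7th.

7th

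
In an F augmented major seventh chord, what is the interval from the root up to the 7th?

major seventh

F augmented major seventh is spelled F-A-C#-E.
That puts F below E.
From F to E is 11 semitones, exactly the major seventh.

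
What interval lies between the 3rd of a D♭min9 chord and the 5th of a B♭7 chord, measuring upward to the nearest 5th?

augmented unison

D♭min9 has F♭ as its 3rd, and B♭7 has F as its 5th.
From F♭ to F: 1 semitone over a unison = augmented.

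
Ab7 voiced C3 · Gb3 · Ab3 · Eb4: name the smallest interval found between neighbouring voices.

major second

Adjacent intervals: C3→Gb3 = diminished fifth; Gb3→Ab3 = major second; Ab3→Eb4 = perfect fifth.
The smallest is Gb3 to Ab3, a major second (2 semitones).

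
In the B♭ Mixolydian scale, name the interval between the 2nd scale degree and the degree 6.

B♭ mixolydian: B♭ C D E♭ F G A♭.
So we need the interval from C up to G.
C up to G spans 5 letter names and 7 semitones — a perfect fifth.

perfect fifth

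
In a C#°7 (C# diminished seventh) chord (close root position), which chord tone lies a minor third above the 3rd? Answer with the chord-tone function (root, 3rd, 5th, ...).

5th

The chord tones of C#°7 are C# E G Bb.
The 3rd is E. A minor third above E is G.
G is the chord's 5th.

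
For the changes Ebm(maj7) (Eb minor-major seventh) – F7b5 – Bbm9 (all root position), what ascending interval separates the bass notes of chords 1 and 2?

major second

The roots are Eb and F.
Eb up to F spans 2 letter names and 2 semitones — a major second.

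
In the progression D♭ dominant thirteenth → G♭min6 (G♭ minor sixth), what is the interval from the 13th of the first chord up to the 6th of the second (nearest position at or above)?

D♭ dominant thirteenth has B♭ as its 13th, and G♭min6 (G♭ minor sixth) has E♭ as its 6th.
From B♭ to E♭ is 5 semitones, exactly the perfect fourth.

P4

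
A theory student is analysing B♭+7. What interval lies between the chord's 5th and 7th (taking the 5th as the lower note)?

d3

B♭7#5: B♭-D-F♯-A♭.
5th = F♯; 7th = A♭.
From F♯ to A♭: 2 semitones over a third = diminished.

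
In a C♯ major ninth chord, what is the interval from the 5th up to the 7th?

The chord tones of C♯maj9 (C♯ major ninth) are C♯–E♯–G♯–B♯–D♯.
So we need the interval from G♯ up to B♯.
Counting 3 letters and 4 half steps from G♯ gives a major third.

major third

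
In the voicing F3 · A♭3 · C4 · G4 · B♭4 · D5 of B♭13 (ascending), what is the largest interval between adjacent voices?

Adjacent intervals: F3→A♭3 = minor third; A♭3→C4 = major third; C4→G4 = perfect fifth; G4→B♭4 = minor third; B♭4→D5 = major third.
The largest is C4 to G4, a perfect fifth (7 semitones).

perfect 5th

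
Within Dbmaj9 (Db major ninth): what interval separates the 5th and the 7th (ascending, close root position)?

major 3rd

Spelling the chord: Db-F-Ab-C-Eb.
That puts Ab below C.
From Ab to C is 4 semitones, exactly the major third.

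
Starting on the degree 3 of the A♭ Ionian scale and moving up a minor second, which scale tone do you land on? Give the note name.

The scale is A♭ B♭ C D♭ E♭ F G.
The degree 3 is C; a minor second above that is D♭ — scale degree 4.

Db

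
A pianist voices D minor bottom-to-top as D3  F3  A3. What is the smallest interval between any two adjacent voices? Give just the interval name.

Adjacent intervals: D3→F3 = minor third; F3→A3 = major third.
The smallest is D3 to F3, a minor third (3 semitones).

minor third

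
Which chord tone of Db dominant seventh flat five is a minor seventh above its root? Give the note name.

Cb

The chord tones of Db7b5 are Db, F, Abb, Cb.
The root is Db. A minor seventh above Db is Cb.
Cb is the chord's 7th.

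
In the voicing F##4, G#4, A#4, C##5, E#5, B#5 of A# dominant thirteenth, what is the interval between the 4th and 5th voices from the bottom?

Those voices are C##5 and E#5.
From C## to E#: 3 semitones over a third = minor.

minor third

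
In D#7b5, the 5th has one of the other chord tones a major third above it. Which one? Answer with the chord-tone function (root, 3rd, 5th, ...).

The chord tones of D#7b5 are D#, F##, A, C#.
The 5th is A. A major third above A is C#.
C# is the chord's 7th.

7th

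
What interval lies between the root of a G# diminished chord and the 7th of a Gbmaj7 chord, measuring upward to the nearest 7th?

The root of G# diminished is G#; the 7th of Gbmaj7 is F.
From G# to F: 9 semitones over a seventh = diminished.

diminished 7th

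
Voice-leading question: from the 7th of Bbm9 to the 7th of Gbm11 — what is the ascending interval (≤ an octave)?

minor sixth

Bbm9 has Ab as its 7th, and Gbm11 has Fb as its 7th.
6 letter names make it a sixth; at 8 semitones (a half step narrower than major) the quality is minor.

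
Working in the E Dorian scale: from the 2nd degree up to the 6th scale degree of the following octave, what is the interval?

perfect twelfth

E dorian: E F♯ G A B C♯ D.
That puts F♯ below C♯.
Counting 12 letters and 19 half steps from F♯ gives a perfect twelfth.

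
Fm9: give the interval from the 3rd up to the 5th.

Fmin9: F, Ab, C, Eb, G.
That puts Ab below C.
Counting 3 letters and 4 half steps from Ab gives a major third.

M3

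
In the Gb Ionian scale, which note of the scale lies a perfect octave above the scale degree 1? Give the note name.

Gb

The scale is Gb Ab Bb Cb Db Eb F.
The scale degree 1 is Gb; a perfect octave above that is Gb — scale degree 1.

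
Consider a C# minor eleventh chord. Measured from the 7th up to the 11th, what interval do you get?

perfect 5th

Spelling the chord: C#, E, G#, B, D#, F#.
That puts B below F#.
From B to F# is 7 semitones, exactly the perfect fifth.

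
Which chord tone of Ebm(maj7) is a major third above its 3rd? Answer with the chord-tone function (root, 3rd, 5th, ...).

5th

Spelling the chord: Eb–Gb–Bb–D.
The 3rd is Gb. A major third above Gb is Bb.
Bb is the chord's 5th.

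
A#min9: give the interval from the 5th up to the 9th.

The chord tones of A#m9 are A#–C#–E#–G#–B#.
5th = E#; 9th = B#.
Counting 5 letters and 7 half steps from E# gives a perfect fifth.

perfect fifth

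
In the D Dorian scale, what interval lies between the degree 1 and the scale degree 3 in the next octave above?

minor 10th

The scale runs D E F G A B C.
Degree 1 = D; 3rd degree (up an octave) = F.
10 letter names make it a tenth; at 15 semitones (a half step narrower than major) the quality is minor.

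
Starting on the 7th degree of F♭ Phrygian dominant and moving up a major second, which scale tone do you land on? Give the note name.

Fb

The scale is F♭ G𝄫 A♭ B𝄫 C♭ D𝄫 E𝄫.
The 7th degree is E𝄫; a major second above that is F♭ — scale degree 1.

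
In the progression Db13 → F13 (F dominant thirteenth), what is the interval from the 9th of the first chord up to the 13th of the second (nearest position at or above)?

major 7th

The 9th of Db13 is Eb; the 13th of F13 (F dominant thirteenth) is D.
Eb up to D spans 7 letter names and 11 semitones — a major seventh.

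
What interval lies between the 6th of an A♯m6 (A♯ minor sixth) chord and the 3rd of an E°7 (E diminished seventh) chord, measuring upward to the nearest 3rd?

diminished second

The 6th of A♯m6 (A♯ minor sixth) is F𝄪; the 3rd of E°7 (E diminished seventh) is G.
From F𝄪 to G: 0 semitones over a second = diminished.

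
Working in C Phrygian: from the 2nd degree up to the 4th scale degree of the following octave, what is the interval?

The scale runs C Db Eb F G Ab Bb.
2nd degree = Db; 4th scale degree (up an octave) = F.
Db up to F spans 10 letter names and 16 semitones — a major tenth.

major tenth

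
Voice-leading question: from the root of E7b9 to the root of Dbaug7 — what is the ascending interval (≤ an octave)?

The root of E7b9 is E; the root of Dbaug7 is Db.
7 letter names make it a seventh; at 9 semitones (a whole step narrower than major) the quality is diminished.

diminished seventh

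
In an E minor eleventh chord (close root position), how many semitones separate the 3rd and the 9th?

11

Em11 (E minor eleventh): E–G–B–D–F#–A.
G to F# is a major seventh: 11 semitones.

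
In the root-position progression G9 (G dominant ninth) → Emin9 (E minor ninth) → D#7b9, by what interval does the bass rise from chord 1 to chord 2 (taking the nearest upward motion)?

major 6th

The roots are G and E.
G up to E spans 6 letter names and 9 semitones — a major sixth.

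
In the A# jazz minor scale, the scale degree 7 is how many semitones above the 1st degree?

The scale is A# B# C# D# E# F## G##.
A# up to G## is a major seventh — 11 semitones.

11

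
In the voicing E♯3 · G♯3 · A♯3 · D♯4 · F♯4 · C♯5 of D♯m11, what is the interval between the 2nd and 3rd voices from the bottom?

Those voices are G♯3 and A♯3.
G♯ up to A♯ spans 2 letter names and 2 semitones — a major second.

major 2nd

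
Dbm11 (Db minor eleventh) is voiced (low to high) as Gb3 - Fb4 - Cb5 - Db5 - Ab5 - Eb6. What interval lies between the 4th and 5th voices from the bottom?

Those voices are Db5 and Ab5.
From Db to Ab is 7 semitones, exactly the perfect fifth.

perfect 5th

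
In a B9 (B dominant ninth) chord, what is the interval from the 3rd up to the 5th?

Spelling the chord: B D♯ F♯ A C♯.
So we need the interval from D♯ up to F♯.
From D♯ to F♯: 3 semitones over a third = minor.

minor 3rd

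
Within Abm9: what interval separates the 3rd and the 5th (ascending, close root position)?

major 3rd

The chord tones of Ab minor ninth are Ab–Cb–Eb–Gb–Bb.
That puts Cb below Eb.
From Cb to Eb is 4 semitones, exactly the major third.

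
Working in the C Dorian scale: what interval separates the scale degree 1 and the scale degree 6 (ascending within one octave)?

major sixth

The scale runs C D Eb F G A Bb.
So we need the interval from C up to A.
From C to A is 9 semitones, exactly the major sixth.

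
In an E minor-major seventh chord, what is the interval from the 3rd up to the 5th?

M3

Em(maj7) is spelled E G B D♯.
That puts G below B.
From G to B is 4 semitones, exactly the major third.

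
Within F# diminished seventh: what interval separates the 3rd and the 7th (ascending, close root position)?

Spelling the chord: F# A C Eb.
So we need the interval from A up to Eb.
A up to Eb is 6 semitones, a half step narrower than a perfect fifth, so the interval is diminished.

diminished 5th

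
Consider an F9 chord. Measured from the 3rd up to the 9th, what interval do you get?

minor 7th

Spelling the chord: F, A, C, Eb, G.
That puts A below G.
A up to G is 10 semitones, a half step narrower than a major seventh, so the interval is minor.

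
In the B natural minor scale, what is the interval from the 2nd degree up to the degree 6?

diminished 5th

The scale runs B C# D E F# G A.
That puts C# below G.
C# up to G is 6 semitones, a half step narrower than a perfect fifth, so the interval is diminished.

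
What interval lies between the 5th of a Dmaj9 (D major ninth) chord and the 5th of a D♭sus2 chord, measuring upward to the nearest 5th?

diminished 8th

Dmaj9 (D major ninth) has A as its 5th, and D♭sus2 has A♭ as its 5th.
A up to A♭ is 11 semitones, a half step narrower than a perfect octave, so the interval is diminished.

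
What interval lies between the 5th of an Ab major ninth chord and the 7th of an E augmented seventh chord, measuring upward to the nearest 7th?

Ab major ninth has Eb as its 5th, and E augmented seventh has D as its 7th.
Eb up to D spans 7 letter names and 11 semitones — a major seventh.

M7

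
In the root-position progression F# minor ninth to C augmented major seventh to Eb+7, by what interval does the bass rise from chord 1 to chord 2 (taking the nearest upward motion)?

diminished 5th

The roots are F# and C.
5 letter names make it a fifth; at 6 semitones (a half step narrower than perfect) the quality is diminished.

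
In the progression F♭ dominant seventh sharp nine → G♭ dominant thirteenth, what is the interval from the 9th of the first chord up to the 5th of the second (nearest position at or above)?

diminished fifth

The 9th of F♭ dominant seventh sharp nine is G; the 5th of G♭ dominant thirteenth is D♭.
G up to D♭ is 6 semitones, a half step narrower than a perfect fifth, so the interval is diminished.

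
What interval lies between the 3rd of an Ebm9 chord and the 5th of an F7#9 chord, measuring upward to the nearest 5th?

augmented fourth

Ebm9 has Gb as its 3rd, and F7#9 has C as its 5th.
From Gb to C: 6 semitones over a fourth = augmented.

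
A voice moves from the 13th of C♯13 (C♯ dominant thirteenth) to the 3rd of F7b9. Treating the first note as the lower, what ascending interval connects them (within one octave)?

diminished octave

The 13th of C♯13 (C♯ dominant thirteenth) is A♯; the 3rd of F7b9 is A.
A♯ up to A is 11 semitones, a half step narrower than a perfect octave, so the interval is diminished.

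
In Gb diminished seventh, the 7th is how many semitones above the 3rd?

Gbdim7 (Gb diminished seventh) is spelled Gb, Bbb, Dbb, Fbb.
Bbb to Fbb is a diminished fifth: 6 semitones.

6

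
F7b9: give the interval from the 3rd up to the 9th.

The chord tones of F dominant seventh flat nine are F–A–C–Eb–Gb.
The 3rd is A and the 9th is Gb.
From A to Gb: 9 semitones over a seventh = diminished.

diminished seventh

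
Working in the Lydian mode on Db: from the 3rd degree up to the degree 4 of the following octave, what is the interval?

M9

Spelling the Lydian mode on Db: Db Eb F G Ab Bb C.
That puts F below G.
F up to G spans 9 letter names and 14 semitones — a major ninth.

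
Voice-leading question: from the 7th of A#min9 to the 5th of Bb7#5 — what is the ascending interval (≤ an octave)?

The 7th of A#min9 is G#; the 5th of Bb7#5 is F#.
G# up to F# is 10 semitones, a half step narrower than a major seventh, so the interval is minor.

minor 7th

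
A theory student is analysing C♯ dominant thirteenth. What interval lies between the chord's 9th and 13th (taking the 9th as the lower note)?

perfect fifth

Spelling the chord: C♯, E♯, G♯, B, D♯, A♯.
9th = D♯; 13th = A♯.
D♯ up to A♯ spans 5 letter names and 7 semitones — a perfect fifth.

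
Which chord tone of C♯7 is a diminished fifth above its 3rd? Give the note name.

B

The chord tones of C♯7 (C♯ dominant seventh) are C♯–E♯–G♯–B.
The 3rd is E♯. A diminished fifth above E♯ is B.
B is the chord's 7th.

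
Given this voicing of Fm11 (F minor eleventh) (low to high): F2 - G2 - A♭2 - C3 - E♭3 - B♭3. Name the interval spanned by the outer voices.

The outer voices are F2 and B♭3.
F up to B♭ spans 11 letter names and 17 semitones — a perfect eleventh.

P11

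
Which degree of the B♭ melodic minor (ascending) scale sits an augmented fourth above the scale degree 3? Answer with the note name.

The scale is B♭ C D♭ E♭ F G A.
The scale degree 3 is D♭; an augmented fourth above that is G — scale degree 6.

G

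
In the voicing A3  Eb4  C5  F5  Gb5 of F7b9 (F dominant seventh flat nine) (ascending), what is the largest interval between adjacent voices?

major sixth

Adjacent intervals: A3→Eb4 = diminished fifth; Eb4→C5 = major sixth; C5→F5 = perfect fourth; F5→Gb5 = minor second.
The largest is Eb4 to C5, a major sixth (9 semitones).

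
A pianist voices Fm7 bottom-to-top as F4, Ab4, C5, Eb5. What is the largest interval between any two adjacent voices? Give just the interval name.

Adjacent intervals: F4→Ab4 = minor third; Ab4→C5 = major third; C5→Eb5 = minor third.
The largest is Ab4 to C5, a major third (4 semitones).

M3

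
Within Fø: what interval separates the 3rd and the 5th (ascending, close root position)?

minor 3rd

Spelling the chord: F Ab Cb Eb.
So we need the interval from Ab up to Cb.
3 letter names make it a third; at 3 semitones (a half step narrower than major) the quality is minor.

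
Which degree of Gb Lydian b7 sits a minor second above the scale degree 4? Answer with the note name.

The scale is Gb Ab Bb C Db Eb Fb.
The scale degree 4 is C; a minor second above that is Db — scale degree 5.

Db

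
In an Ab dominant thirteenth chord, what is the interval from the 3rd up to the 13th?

Spelling the chord: Ab-C-Eb-Gb-Bb-F.
So we need the interval from C up to F.
Counting 11 letters and 17 half steps from C gives a perfect eleventh.

perfect eleventh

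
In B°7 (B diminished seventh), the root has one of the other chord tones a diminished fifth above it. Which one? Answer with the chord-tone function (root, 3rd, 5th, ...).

5th

Bdim7 (B diminished seventh) is spelled B-D-F-A♭.
The root is B. A diminished fifth above B is F.
F is the chord's 5th.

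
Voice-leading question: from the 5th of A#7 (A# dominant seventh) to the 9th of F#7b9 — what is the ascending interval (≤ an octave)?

diminished third

A#7 (A# dominant seventh) has E# as its 5th, and F#7b9 has G as its 9th.
3 letter names make it a third; at 2 semitones (a whole step narrower than major) the quality is diminished.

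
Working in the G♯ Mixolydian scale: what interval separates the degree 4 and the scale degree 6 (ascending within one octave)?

Spelling the G♯ Mixolydian scale: G♯ A♯ B♯ C♯ D♯ E♯ F♯.
So we need the interval from C♯ up to E♯.
C♯ up to E♯ spans 3 letter names and 4 semitones — a major third.

major third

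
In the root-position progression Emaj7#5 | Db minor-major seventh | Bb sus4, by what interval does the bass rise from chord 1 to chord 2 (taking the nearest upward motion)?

diminished 7th

The roots are E and Db.
7 letter names make it a seventh; at 9 semitones (a whole step narrower than major) the quality is diminished.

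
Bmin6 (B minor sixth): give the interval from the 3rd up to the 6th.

augmented 4th

The chord tones of Bm6 are B–D–F♯–G♯.
That puts D below G♯.
D up to G♯ is 6 semitones, a half step wider than a perfect fourth, so the interval is augmented.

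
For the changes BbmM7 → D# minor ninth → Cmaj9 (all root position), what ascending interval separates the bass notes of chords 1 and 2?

The roots are Bb and D#.
From Bb to D#: 5 semitones over a third = augmented.

augmented 3rd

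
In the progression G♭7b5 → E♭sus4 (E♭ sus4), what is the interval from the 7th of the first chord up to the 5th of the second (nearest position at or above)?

G♭7b5 has F♭ as its 7th, and E♭sus4 (E♭ sus4) has B♭ as its 5th.
4 letter names make it a fourth; at 6 semitones (a half step wider than perfect) the quality is augmented.

augmented 4th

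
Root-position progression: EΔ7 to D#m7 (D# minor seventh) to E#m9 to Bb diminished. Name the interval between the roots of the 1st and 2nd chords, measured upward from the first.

The roots are E and D#.
From E to D# is 11 semitones, exactly the major seventh.

major 7th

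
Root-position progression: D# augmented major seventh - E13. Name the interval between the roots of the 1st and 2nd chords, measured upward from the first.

m2

The roots are D# and E.
2 letter names make it a second; at 1 semitone (a half step narrower than major) the quality is minor.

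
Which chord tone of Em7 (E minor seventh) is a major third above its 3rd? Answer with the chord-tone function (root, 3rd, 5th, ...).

5th

Spelling the chord: E G B D.
The 3rd is G. A major third above G is B.
B is the chord's 5th.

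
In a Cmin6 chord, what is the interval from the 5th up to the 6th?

Spelling the chord: C Eb G A.
The 5th is G and the 6th is A.
G up to A spans 2 letter names and 2 semitones — a major second.

major second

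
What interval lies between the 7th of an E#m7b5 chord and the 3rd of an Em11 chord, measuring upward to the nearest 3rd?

d4

The 7th of E#m7b5 is D#; the 3rd of Em11 is G.
From D# to G: 4 semitones over a fourth = diminished.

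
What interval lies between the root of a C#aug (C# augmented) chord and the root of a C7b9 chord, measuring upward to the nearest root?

diminished octave

The root of C#aug (C# augmented) is C#; the root of C7b9 is C.
From C# to C: 11 semitones over an octave = diminished.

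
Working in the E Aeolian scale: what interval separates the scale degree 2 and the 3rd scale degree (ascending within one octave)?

E natural minor: E F# G A B C D.
That puts F# below G.
F# up to G is 1 semitone, a half step narrower than a major second, so the interval is minor.

m2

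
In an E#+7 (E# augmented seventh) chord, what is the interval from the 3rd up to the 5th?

E#+7 (E# augmented seventh) is spelled E#, G##, B##, D#.
The 3rd is G## and the 5th is B##.
From G## to B## is 4 semitones, exactly the major third.

major third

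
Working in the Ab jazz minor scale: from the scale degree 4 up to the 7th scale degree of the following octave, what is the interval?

A11

Ab melodic minor: Ab Bb Cb Db Eb F G.
That puts Db below G.
From Db to G: 18 semitones over an eleventh = augmented.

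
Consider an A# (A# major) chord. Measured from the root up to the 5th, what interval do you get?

A#maj is spelled A#–C##–E#.
The root is A# and the 5th is E#.
Counting 5 letters and 7 half steps from A# gives a perfect fifth.

perfect fifth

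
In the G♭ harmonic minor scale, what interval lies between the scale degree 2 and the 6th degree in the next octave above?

diminished twelfth

The scale runs G♭ A♭ B𝄫 C♭ D♭ E𝄫 F.
That puts A♭ below E𝄫.
12 letter names make it a twelfth; at 18 semitones (a half step narrower than perfect) the quality is diminished.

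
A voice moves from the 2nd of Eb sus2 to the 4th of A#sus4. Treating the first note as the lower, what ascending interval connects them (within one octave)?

Eb sus2 has F as its 2nd, and A#sus4 has D# as its 4th.
6 letter names make it a sixth; at 10 semitones (a half step wider than major) the quality is augmented.

augmented 6th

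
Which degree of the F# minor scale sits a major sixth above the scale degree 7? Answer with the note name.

The scale is F# G# A B C# D E.
The scale degree 7 is E; a major sixth above that is C# — scale degree 5.

C#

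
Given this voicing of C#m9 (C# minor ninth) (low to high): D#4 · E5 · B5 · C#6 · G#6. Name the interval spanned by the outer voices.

The outer voices are D#4 and G#6.
From D# to G# is 29 semitones, exactly the perfect 18th.

perfect 18th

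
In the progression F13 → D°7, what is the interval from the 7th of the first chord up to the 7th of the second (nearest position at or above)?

minor 6th

The 7th of F13 is E♭; the 7th of D°7 is C♭.
E♭ up to C♭ is 8 semitones, a half step narrower than a major sixth, so the interval is minor.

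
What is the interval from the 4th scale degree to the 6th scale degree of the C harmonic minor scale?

m3

The scale runs C D E♭ F G A♭ B.
That puts F below A♭.
3 letter names make it a third; at 3 semitones (a half step narrower than major) the quality is minor.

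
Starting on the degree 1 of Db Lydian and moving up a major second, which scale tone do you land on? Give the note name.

Eb

The scale is Db Eb F G Ab Bb C.
The degree 1 is Db; a major second above that is Eb — scale degree 2.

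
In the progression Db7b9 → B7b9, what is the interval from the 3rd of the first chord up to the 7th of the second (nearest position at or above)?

M3

Db7b9 has F as its 3rd, and B7b9 has A as its 7th.
F up to A spans 3 letter names and 4 semitones — a major third.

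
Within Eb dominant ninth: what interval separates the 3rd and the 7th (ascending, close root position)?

Eb9 (Eb dominant ninth) is spelled Eb, G, Bb, Db, F.
So we need the interval from G up to Db.
From G to Db: 6 semitones over a fifth = diminished.
This 3–7 tritone is the characteristic tension at the heart of the dominant sound.

diminished fifth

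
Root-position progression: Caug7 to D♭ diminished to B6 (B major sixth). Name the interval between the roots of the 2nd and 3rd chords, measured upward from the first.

augmented 6th

The roots are D♭ and B.
From D♭ to B: 10 semitones over a sixth = augmented.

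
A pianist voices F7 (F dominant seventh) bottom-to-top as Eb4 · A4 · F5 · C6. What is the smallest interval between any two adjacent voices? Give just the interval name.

augmented fourth

Adjacent intervals: Eb4→A4 = augmented fourth; A4→F5 = minor sixth; F5→C6 = perfect fifth.
The smallest is Eb4 to A4, an augmented fourth (6 semitones).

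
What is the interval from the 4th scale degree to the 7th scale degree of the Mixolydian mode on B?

perfect fourth

Spelling the Mixolydian mode on B: B C♯ D♯ E F♯ G♯ A.
That puts E below A.
From E to A is 5 semitones, exactly the perfect fourth.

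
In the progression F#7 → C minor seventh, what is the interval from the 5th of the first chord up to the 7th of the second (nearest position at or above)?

The 5th of F#7 is C#; the 7th of C minor seventh is Bb.
From C# to Bb: 9 semitones over a seventh = diminished.

diminished 7th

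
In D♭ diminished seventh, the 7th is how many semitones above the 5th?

3

D♭°7 (D♭ diminished seventh) is spelled D♭-F♭-A𝄫-C𝄫.
A𝄫 to C𝄫 is a minor third: 3 semitones.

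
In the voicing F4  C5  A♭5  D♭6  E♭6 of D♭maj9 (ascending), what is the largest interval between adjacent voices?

Adjacent intervals: F4→C5 = perfect fifth; C5→A♭5 = minor sixth; A♭5→D♭6 = perfect fourth; D♭6→E♭6 = major second.
The largest is C5 to A♭5, a minor sixth (8 semitones).

minor sixth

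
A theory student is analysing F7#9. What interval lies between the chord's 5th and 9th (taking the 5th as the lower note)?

Spelling the chord: F, A, C, E♭, G♯.
That puts C below G♯.
C up to G♯ is 8 semitones, a half step wider than a perfect fifth, so the interval is augmented.

A5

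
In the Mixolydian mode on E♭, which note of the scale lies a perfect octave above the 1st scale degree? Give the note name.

Eb

The scale is E♭ F G A♭ B♭ C D♭.
The 1st scale degree is E♭; a perfect octave above that is E♭ — scale degree 1.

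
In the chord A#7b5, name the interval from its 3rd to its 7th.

The chord tones of A#7b5 (A# dominant seventh flat five) are A#–C##–E–G#.
3rd = C##; 7th = G#.
From C## to G#: 6 semitones over a fifth = diminished.

diminished 5th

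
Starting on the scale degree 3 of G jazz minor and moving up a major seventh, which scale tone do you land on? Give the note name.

The scale is G A Bb C D E F#.
The scale degree 3 is Bb; a major seventh above that is A — scale degree 2.

A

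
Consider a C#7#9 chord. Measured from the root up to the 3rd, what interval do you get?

C#7#9: C# E# G# B D##.
That puts C# below E#.
From C# to E# is 4 semitones, exactly the major third.

M3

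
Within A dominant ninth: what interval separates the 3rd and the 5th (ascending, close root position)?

minor 3rd

A9 (A dominant ninth) is spelled A C# E G B.
3rd = C#; 5th = E.
3 letter names make it a third; at 3 semitones (a half step narrower than major) the quality is minor.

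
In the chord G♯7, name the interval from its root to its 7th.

minor 7th

G♯7 (G♯ dominant seventh) is spelled G♯, B♯, D♯, F♯.
That puts G♯ below F♯.
From G♯ to F♯: 10 semitones over a seventh = minor.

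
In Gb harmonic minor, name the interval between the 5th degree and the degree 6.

minor second

Gb harmonic minor: Gb Ab Bbb Cb Db Ebb F.
5th degree = Db; 6th scale degree = Ebb.
2 letter names make it a second; at 1 semitone (a half step narrower than major) the quality is minor.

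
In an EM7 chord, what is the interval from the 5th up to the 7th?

EM7 (E major seventh): E G♯ B D♯.
The 5th is B and the 7th is D♯.
From B to D♯ is 4 semitones, exactly the major third.

major third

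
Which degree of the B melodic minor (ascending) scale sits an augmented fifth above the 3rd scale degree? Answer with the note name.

A#

The scale is B C♯ D E F♯ G♯ A♯.
The 3rd scale degree is D; an augmented fifth above that is A♯ — scale degree 7.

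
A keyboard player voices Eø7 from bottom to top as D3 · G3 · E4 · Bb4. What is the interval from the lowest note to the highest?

The outer voices are D3 and Bb4.
13 letter names make it a thirteenth; at 20 semitones (a half step narrower than major) the quality is minor.

minor 13th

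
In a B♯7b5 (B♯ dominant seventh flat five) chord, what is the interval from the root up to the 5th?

diminished fifth

B♯ dominant seventh flat five: B♯-D𝄪-F♯-A♯.
Root = B♯; 5th = F♯.
From B♯ to F♯: 6 semitones over a fifth = diminished.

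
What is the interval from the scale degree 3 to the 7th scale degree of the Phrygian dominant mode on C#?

Spelling the Phrygian dominant mode on C#: C# D E# F# G# A B.
Scale degree 3 = E#; degree 7 = B.
From E# to B: 6 semitones over a fifth = diminished.

diminished fifth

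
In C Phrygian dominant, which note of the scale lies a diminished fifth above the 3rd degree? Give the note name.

Bb

The scale is C D♭ E F G A♭ B♭.
The 3rd degree is E; a diminished fifth above that is B♭ — scale degree 7.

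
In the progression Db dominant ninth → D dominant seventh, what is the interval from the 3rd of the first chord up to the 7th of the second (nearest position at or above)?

perfect 5th

The 3rd of Db dominant ninth is F; the 7th of D dominant seventh is C.
F up to C spans 5 letter names and 7 semitones — a perfect fifth.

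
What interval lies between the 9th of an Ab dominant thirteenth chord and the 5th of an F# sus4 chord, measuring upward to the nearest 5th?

The 9th of Ab dominant thirteenth is Bb; the 5th of F# sus4 is C#.
2 letter names make it a second; at 3 semitones (a half step wider than major) the quality is augmented.

augmented second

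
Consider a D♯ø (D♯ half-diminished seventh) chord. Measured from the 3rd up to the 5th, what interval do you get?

minor 3rd

The chord tones of D♯ half-diminished seventh are D♯, F♯, A, C♯.
So we need the interval from F♯ up to A.
F♯ up to A is 3 semitones, a half step narrower than a major third, so the interval is minor.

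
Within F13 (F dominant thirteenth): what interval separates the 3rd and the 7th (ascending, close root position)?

diminished fifth

F13: F–A–C–Eb–G–D.
The 3rd is A and the 7th is Eb.
From A to Eb: 6 semitones over a fifth = diminished.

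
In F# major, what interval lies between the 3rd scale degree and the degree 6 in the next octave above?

perfect eleventh

F# major: F# G# A# B C# D# E#.
So we need the interval from A# up to D#.
Counting 11 letters and 17 half steps from A# gives a perfect eleventh.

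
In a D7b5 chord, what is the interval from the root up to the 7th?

D dominant seventh flat five is spelled D-F#-Ab-C.
That puts D below C.
D up to C is 10 semitones, a half step narrower than a major seventh, so the interval is minor.

minor seventh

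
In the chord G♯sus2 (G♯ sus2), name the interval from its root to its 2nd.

Spelling the chord: G♯-A♯-D♯.
Root = G♯; 2nd = A♯.
G♯ up to A♯ spans 2 letter names and 2 semitones — a major second.

M2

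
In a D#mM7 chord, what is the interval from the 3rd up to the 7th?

augmented fifth

D#m(maj7) (D# minor-major seventh): D#, F#, A#, C##.
That puts F# below C##.
5 letter names make it a fifth; at 8 semitones (a half step wider than perfect) the quality is augmented.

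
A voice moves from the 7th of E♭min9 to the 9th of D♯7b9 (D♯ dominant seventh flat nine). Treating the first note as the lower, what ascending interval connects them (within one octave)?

The 7th of E♭min9 is D♭; the 9th of D♯7b9 (D♯ dominant seventh flat nine) is E.
2 letter names make it a second; at 3 semitones (a half step wider than major) the quality is augmented.

A2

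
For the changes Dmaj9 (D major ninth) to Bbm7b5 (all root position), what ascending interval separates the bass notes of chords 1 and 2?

m6

The roots are D and Bb.
D up to Bb is 8 semitones, a half step narrower than a major sixth, so the interval is minor.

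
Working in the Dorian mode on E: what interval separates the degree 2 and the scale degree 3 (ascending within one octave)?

E dorian: E F♯ G A B C♯ D.
That puts F♯ below G.
2 letter names make it a second; at 1 semitone (a half step narrower than major) the quality is minor.

minor 2nd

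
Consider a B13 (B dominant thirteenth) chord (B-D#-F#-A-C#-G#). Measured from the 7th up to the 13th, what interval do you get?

M7

The 7th is A and the 13th is G#.
A up to G# spans 7 letter names and 11 semitones — a major seventh.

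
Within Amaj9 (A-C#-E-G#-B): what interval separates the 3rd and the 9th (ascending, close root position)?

That puts C# below B.
7 letter names make it a seventh; at 10 semitones (a half step narrower than major) the quality is minor.

minor seventh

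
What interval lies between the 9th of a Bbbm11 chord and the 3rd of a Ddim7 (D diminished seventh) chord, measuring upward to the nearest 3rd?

The 9th of Bbbm11 is Cb; the 3rd of Ddim7 (D diminished seventh) is F.
From Cb to F: 6 semitones over a fourth = augmented.

augmented fourth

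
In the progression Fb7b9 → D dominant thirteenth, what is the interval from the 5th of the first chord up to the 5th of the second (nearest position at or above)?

The 5th of Fb7b9 is Cb; the 5th of D dominant thirteenth is A.
Cb up to A is 10 semitones, a half step wider than a major sixth, so the interval is augmented.

A6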